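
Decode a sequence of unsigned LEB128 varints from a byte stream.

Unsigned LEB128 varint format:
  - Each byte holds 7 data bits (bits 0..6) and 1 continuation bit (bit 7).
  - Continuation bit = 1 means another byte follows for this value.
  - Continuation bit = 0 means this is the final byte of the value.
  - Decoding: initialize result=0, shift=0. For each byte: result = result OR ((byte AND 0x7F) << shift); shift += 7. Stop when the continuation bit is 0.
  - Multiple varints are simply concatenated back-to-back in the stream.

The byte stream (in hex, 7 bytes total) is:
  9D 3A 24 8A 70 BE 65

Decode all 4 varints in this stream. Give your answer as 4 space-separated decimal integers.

Answer: 7453 36 14346 12990

Derivation:
  byte[0]=0x9D cont=1 payload=0x1D=29: acc |= 29<<0 -> acc=29 shift=7
  byte[1]=0x3A cont=0 payload=0x3A=58: acc |= 58<<7 -> acc=7453 shift=14 [end]
Varint 1: bytes[0:2] = 9D 3A -> value 7453 (2 byte(s))
  byte[2]=0x24 cont=0 payload=0x24=36: acc |= 36<<0 -> acc=36 shift=7 [end]
Varint 2: bytes[2:3] = 24 -> value 36 (1 byte(s))
  byte[3]=0x8A cont=1 payload=0x0A=10: acc |= 10<<0 -> acc=10 shift=7
  byte[4]=0x70 cont=0 payload=0x70=112: acc |= 112<<7 -> acc=14346 shift=14 [end]
Varint 3: bytes[3:5] = 8A 70 -> value 14346 (2 byte(s))
  byte[5]=0xBE cont=1 payload=0x3E=62: acc |= 62<<0 -> acc=62 shift=7
  byte[6]=0x65 cont=0 payload=0x65=101: acc |= 101<<7 -> acc=12990 shift=14 [end]
Varint 4: bytes[5:7] = BE 65 -> value 12990 (2 byte(s))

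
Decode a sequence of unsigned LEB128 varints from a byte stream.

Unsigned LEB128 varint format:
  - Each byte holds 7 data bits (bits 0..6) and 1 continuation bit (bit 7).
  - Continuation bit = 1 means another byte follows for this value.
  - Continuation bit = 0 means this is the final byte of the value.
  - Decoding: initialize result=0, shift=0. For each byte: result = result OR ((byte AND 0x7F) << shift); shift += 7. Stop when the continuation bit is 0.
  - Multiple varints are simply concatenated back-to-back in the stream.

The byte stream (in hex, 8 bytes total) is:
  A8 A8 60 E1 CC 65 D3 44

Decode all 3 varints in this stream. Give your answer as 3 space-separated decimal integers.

  byte[0]=0xA8 cont=1 payload=0x28=40: acc |= 40<<0 -> acc=40 shift=7
  byte[1]=0xA8 cont=1 payload=0x28=40: acc |= 40<<7 -> acc=5160 shift=14
  byte[2]=0x60 cont=0 payload=0x60=96: acc |= 96<<14 -> acc=1578024 shift=21 [end]
Varint 1: bytes[0:3] = A8 A8 60 -> value 1578024 (3 byte(s))
  byte[3]=0xE1 cont=1 payload=0x61=97: acc |= 97<<0 -> acc=97 shift=7
  byte[4]=0xCC cont=1 payload=0x4C=76: acc |= 76<<7 -> acc=9825 shift=14
  byte[5]=0x65 cont=0 payload=0x65=101: acc |= 101<<14 -> acc=1664609 shift=21 [end]
Varint 2: bytes[3:6] = E1 CC 65 -> value 1664609 (3 byte(s))
  byte[6]=0xD3 cont=1 payload=0x53=83: acc |= 83<<0 -> acc=83 shift=7
  byte[7]=0x44 cont=0 payload=0x44=68: acc |= 68<<7 -> acc=8787 shift=14 [end]
Varint 3: bytes[6:8] = D3 44 -> value 8787 (2 byte(s))

Answer: 1578024 1664609 8787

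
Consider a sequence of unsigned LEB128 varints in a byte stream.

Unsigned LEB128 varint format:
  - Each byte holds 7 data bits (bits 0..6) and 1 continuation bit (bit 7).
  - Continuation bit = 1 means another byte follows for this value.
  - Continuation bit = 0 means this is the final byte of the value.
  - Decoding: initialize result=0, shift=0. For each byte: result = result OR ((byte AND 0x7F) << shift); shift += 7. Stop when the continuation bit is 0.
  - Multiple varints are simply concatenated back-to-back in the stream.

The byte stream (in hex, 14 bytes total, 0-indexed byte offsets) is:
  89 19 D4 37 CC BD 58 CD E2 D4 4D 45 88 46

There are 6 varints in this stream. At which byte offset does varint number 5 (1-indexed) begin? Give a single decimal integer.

  byte[0]=0x89 cont=1 payload=0x09=9: acc |= 9<<0 -> acc=9 shift=7
  byte[1]=0x19 cont=0 payload=0x19=25: acc |= 25<<7 -> acc=3209 shift=14 [end]
Varint 1: bytes[0:2] = 89 19 -> value 3209 (2 byte(s))
  byte[2]=0xD4 cont=1 payload=0x54=84: acc |= 84<<0 -> acc=84 shift=7
  byte[3]=0x37 cont=0 payload=0x37=55: acc |= 55<<7 -> acc=7124 shift=14 [end]
Varint 2: bytes[2:4] = D4 37 -> value 7124 (2 byte(s))
  byte[4]=0xCC cont=1 payload=0x4C=76: acc |= 76<<0 -> acc=76 shift=7
  byte[5]=0xBD cont=1 payload=0x3D=61: acc |= 61<<7 -> acc=7884 shift=14
  byte[6]=0x58 cont=0 payload=0x58=88: acc |= 88<<14 -> acc=1449676 shift=21 [end]
Varint 3: bytes[4:7] = CC BD 58 -> value 1449676 (3 byte(s))
  byte[7]=0xCD cont=1 payload=0x4D=77: acc |= 77<<0 -> acc=77 shift=7
  byte[8]=0xE2 cont=1 payload=0x62=98: acc |= 98<<7 -> acc=12621 shift=14
  byte[9]=0xD4 cont=1 payload=0x54=84: acc |= 84<<14 -> acc=1388877 shift=21
  byte[10]=0x4D cont=0 payload=0x4D=77: acc |= 77<<21 -> acc=162869581 shift=28 [end]
Varint 4: bytes[7:11] = CD E2 D4 4D -> value 162869581 (4 byte(s))
  byte[11]=0x45 cont=0 payload=0x45=69: acc |= 69<<0 -> acc=69 shift=7 [end]
Varint 5: bytes[11:12] = 45 -> value 69 (1 byte(s))
  byte[12]=0x88 cont=1 payload=0x08=8: acc |= 8<<0 -> acc=8 shift=7
  byte[13]=0x46 cont=0 payload=0x46=70: acc |= 70<<7 -> acc=8968 shift=14 [end]
Varint 6: bytes[12:14] = 88 46 -> value 8968 (2 byte(s))

Answer: 11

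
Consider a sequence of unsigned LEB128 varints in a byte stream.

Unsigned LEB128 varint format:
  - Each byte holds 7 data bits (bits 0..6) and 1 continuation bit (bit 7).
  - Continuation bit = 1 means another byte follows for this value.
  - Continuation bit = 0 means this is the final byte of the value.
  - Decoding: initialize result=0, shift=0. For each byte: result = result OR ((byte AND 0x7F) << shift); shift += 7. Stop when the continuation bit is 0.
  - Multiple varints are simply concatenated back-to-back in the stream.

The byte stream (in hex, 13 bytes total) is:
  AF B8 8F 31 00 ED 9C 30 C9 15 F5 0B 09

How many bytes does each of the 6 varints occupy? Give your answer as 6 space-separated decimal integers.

Answer: 4 1 3 2 2 1

Derivation:
  byte[0]=0xAF cont=1 payload=0x2F=47: acc |= 47<<0 -> acc=47 shift=7
  byte[1]=0xB8 cont=1 payload=0x38=56: acc |= 56<<7 -> acc=7215 shift=14
  byte[2]=0x8F cont=1 payload=0x0F=15: acc |= 15<<14 -> acc=252975 shift=21
  byte[3]=0x31 cont=0 payload=0x31=49: acc |= 49<<21 -> acc=103013423 shift=28 [end]
Varint 1: bytes[0:4] = AF B8 8F 31 -> value 103013423 (4 byte(s))
  byte[4]=0x00 cont=0 payload=0x00=0: acc |= 0<<0 -> acc=0 shift=7 [end]
Varint 2: bytes[4:5] = 00 -> value 0 (1 byte(s))
  byte[5]=0xED cont=1 payload=0x6D=109: acc |= 109<<0 -> acc=109 shift=7
  byte[6]=0x9C cont=1 payload=0x1C=28: acc |= 28<<7 -> acc=3693 shift=14
  byte[7]=0x30 cont=0 payload=0x30=48: acc |= 48<<14 -> acc=790125 shift=21 [end]
Varint 3: bytes[5:8] = ED 9C 30 -> value 790125 (3 byte(s))
  byte[8]=0xC9 cont=1 payload=0x49=73: acc |= 73<<0 -> acc=73 shift=7
  byte[9]=0x15 cont=0 payload=0x15=21: acc |= 21<<7 -> acc=2761 shift=14 [end]
Varint 4: bytes[8:10] = C9 15 -> value 2761 (2 byte(s))
  byte[10]=0xF5 cont=1 payload=0x75=117: acc |= 117<<0 -> acc=117 shift=7
  byte[11]=0x0B cont=0 payload=0x0B=11: acc |= 11<<7 -> acc=1525 shift=14 [end]
Varint 5: bytes[10:12] = F5 0B -> value 1525 (2 byte(s))
  byte[12]=0x09 cont=0 payload=0x09=9: acc |= 9<<0 -> acc=9 shift=7 [end]
Varint 6: bytes[12:13] = 09 -> value 9 (1 byte(s))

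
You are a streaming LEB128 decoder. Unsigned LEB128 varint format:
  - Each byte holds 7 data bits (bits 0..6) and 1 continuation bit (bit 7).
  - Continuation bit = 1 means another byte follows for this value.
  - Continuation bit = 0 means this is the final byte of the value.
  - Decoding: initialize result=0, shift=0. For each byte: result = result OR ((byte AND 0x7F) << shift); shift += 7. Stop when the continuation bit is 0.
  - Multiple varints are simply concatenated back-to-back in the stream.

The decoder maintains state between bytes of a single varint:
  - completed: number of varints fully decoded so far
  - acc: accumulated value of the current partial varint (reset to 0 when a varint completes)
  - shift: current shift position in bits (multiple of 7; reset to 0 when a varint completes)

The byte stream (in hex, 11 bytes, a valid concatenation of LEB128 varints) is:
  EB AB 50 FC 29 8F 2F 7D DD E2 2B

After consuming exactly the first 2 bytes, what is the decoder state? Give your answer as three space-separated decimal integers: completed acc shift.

Answer: 0 5611 14

Derivation:
byte[0]=0xEB cont=1 payload=0x6B: acc |= 107<<0 -> completed=0 acc=107 shift=7
byte[1]=0xAB cont=1 payload=0x2B: acc |= 43<<7 -> completed=0 acc=5611 shift=14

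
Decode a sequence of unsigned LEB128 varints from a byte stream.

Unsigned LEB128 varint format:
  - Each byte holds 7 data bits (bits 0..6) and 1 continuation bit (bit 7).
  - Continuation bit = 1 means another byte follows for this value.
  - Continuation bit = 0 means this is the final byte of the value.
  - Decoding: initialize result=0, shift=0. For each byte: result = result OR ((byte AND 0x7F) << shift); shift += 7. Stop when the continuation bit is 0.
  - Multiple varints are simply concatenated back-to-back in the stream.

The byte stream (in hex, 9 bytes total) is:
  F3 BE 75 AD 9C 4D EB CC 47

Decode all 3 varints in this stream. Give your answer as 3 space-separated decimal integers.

  byte[0]=0xF3 cont=1 payload=0x73=115: acc |= 115<<0 -> acc=115 shift=7
  byte[1]=0xBE cont=1 payload=0x3E=62: acc |= 62<<7 -> acc=8051 shift=14
  byte[2]=0x75 cont=0 payload=0x75=117: acc |= 117<<14 -> acc=1924979 shift=21 [end]
Varint 1: bytes[0:3] = F3 BE 75 -> value 1924979 (3 byte(s))
  byte[3]=0xAD cont=1 payload=0x2D=45: acc |= 45<<0 -> acc=45 shift=7
  byte[4]=0x9C cont=1 payload=0x1C=28: acc |= 28<<7 -> acc=3629 shift=14
  byte[5]=0x4D cont=0 payload=0x4D=77: acc |= 77<<14 -> acc=1265197 shift=21 [end]
Varint 2: bytes[3:6] = AD 9C 4D -> value 1265197 (3 byte(s))
  byte[6]=0xEB cont=1 payload=0x6B=107: acc |= 107<<0 -> acc=107 shift=7
  byte[7]=0xCC cont=1 payload=0x4C=76: acc |= 76<<7 -> acc=9835 shift=14
  byte[8]=0x47 cont=0 payload=0x47=71: acc |= 71<<14 -> acc=1173099 shift=21 [end]
Varint 3: bytes[6:9] = EB CC 47 -> value 1173099 (3 byte(s))

Answer: 1924979 1265197 1173099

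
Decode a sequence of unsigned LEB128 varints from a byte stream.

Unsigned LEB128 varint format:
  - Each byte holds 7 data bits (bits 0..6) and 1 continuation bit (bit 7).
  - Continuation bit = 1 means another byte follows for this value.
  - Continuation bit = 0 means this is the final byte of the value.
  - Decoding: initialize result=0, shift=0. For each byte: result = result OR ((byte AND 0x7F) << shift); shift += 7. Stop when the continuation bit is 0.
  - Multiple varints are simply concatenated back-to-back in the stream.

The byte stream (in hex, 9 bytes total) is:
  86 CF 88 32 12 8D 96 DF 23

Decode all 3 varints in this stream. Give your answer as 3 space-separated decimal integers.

Answer: 104998790 18 74959629

Derivation:
  byte[0]=0x86 cont=1 payload=0x06=6: acc |= 6<<0 -> acc=6 shift=7
  byte[1]=0xCF cont=1 payload=0x4F=79: acc |= 79<<7 -> acc=10118 shift=14
  byte[2]=0x88 cont=1 payload=0x08=8: acc |= 8<<14 -> acc=141190 shift=21
  byte[3]=0x32 cont=0 payload=0x32=50: acc |= 50<<21 -> acc=104998790 shift=28 [end]
Varint 1: bytes[0:4] = 86 CF 88 32 -> value 104998790 (4 byte(s))
  byte[4]=0x12 cont=0 payload=0x12=18: acc |= 18<<0 -> acc=18 shift=7 [end]
Varint 2: bytes[4:5] = 12 -> value 18 (1 byte(s))
  byte[5]=0x8D cont=1 payload=0x0D=13: acc |= 13<<0 -> acc=13 shift=7
  byte[6]=0x96 cont=1 payload=0x16=22: acc |= 22<<7 -> acc=2829 shift=14
  byte[7]=0xDF cont=1 payload=0x5F=95: acc |= 95<<14 -> acc=1559309 shift=21
  byte[8]=0x23 cont=0 payload=0x23=35: acc |= 35<<21 -> acc=74959629 shift=28 [end]
Varint 3: bytes[5:9] = 8D 96 DF 23 -> value 74959629 (4 byte(s))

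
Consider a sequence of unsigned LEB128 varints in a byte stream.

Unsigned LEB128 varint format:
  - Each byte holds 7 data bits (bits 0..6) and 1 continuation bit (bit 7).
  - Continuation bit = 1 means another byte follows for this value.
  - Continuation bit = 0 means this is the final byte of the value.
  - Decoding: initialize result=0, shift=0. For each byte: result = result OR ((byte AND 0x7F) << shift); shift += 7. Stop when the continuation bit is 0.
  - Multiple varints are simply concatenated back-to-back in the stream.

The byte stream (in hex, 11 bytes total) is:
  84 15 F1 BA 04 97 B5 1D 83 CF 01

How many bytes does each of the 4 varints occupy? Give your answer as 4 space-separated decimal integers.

  byte[0]=0x84 cont=1 payload=0x04=4: acc |= 4<<0 -> acc=4 shift=7
  byte[1]=0x15 cont=0 payload=0x15=21: acc |= 21<<7 -> acc=2692 shift=14 [end]
Varint 1: bytes[0:2] = 84 15 -> value 2692 (2 byte(s))
  byte[2]=0xF1 cont=1 payload=0x71=113: acc |= 113<<0 -> acc=113 shift=7
  byte[3]=0xBA cont=1 payload=0x3A=58: acc |= 58<<7 -> acc=7537 shift=14
  byte[4]=0x04 cont=0 payload=0x04=4: acc |= 4<<14 -> acc=73073 shift=21 [end]
Varint 2: bytes[2:5] = F1 BA 04 -> value 73073 (3 byte(s))
  byte[5]=0x97 cont=1 payload=0x17=23: acc |= 23<<0 -> acc=23 shift=7
  byte[6]=0xB5 cont=1 payload=0x35=53: acc |= 53<<7 -> acc=6807 shift=14
  byte[7]=0x1D cont=0 payload=0x1D=29: acc |= 29<<14 -> acc=481943 shift=21 [end]
Varint 3: bytes[5:8] = 97 B5 1D -> value 481943 (3 byte(s))
  byte[8]=0x83 cont=1 payload=0x03=3: acc |= 3<<0 -> acc=3 shift=7
  byte[9]=0xCF cont=1 payload=0x4F=79: acc |= 79<<7 -> acc=10115 shift=14
  byte[10]=0x01 cont=0 payload=0x01=1: acc |= 1<<14 -> acc=26499 shift=21 [end]
Varint 4: bytes[8:11] = 83 CF 01 -> value 26499 (3 byte(s))

Answer: 2 3 3 3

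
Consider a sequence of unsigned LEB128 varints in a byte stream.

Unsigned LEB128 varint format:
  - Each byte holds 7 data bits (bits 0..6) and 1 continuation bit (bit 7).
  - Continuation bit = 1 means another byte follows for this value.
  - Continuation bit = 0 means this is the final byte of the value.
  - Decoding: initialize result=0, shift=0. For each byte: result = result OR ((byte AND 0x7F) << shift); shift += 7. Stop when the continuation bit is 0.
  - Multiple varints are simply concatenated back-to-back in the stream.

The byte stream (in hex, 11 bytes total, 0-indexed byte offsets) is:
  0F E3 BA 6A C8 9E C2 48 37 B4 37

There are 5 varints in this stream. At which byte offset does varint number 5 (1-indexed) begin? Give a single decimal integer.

  byte[0]=0x0F cont=0 payload=0x0F=15: acc |= 15<<0 -> acc=15 shift=7 [end]
Varint 1: bytes[0:1] = 0F -> value 15 (1 byte(s))
  byte[1]=0xE3 cont=1 payload=0x63=99: acc |= 99<<0 -> acc=99 shift=7
  byte[2]=0xBA cont=1 payload=0x3A=58: acc |= 58<<7 -> acc=7523 shift=14
  byte[3]=0x6A cont=0 payload=0x6A=106: acc |= 106<<14 -> acc=1744227 shift=21 [end]
Varint 2: bytes[1:4] = E3 BA 6A -> value 1744227 (3 byte(s))
  byte[4]=0xC8 cont=1 payload=0x48=72: acc |= 72<<0 -> acc=72 shift=7
  byte[5]=0x9E cont=1 payload=0x1E=30: acc |= 30<<7 -> acc=3912 shift=14
  byte[6]=0xC2 cont=1 payload=0x42=66: acc |= 66<<14 -> acc=1085256 shift=21
  byte[7]=0x48 cont=0 payload=0x48=72: acc |= 72<<21 -> acc=152080200 shift=28 [end]
Varint 3: bytes[4:8] = C8 9E C2 48 -> value 152080200 (4 byte(s))
  byte[8]=0x37 cont=0 payload=0x37=55: acc |= 55<<0 -> acc=55 shift=7 [end]
Varint 4: bytes[8:9] = 37 -> value 55 (1 byte(s))
  byte[9]=0xB4 cont=1 payload=0x34=52: acc |= 52<<0 -> acc=52 shift=7
  byte[10]=0x37 cont=0 payload=0x37=55: acc |= 55<<7 -> acc=7092 shift=14 [end]
Varint 5: bytes[9:11] = B4 37 -> value 7092 (2 byte(s))

Answer: 9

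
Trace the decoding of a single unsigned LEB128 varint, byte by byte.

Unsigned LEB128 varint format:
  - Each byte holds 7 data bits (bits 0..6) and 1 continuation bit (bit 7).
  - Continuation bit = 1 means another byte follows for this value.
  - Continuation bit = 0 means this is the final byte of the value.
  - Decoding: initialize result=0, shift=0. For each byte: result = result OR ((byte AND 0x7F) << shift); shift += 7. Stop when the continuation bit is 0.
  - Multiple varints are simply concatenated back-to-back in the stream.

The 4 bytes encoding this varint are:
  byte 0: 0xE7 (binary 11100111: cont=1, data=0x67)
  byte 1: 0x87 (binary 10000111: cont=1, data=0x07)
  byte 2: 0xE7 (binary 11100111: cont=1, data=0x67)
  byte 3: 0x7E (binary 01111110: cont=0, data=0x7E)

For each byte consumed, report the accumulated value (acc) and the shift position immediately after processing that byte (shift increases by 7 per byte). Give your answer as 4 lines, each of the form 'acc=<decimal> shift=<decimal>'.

Answer: acc=103 shift=7
acc=999 shift=14
acc=1688551 shift=21
acc=265929703 shift=28

Derivation:
byte 0=0xE7: payload=0x67=103, contrib = 103<<0 = 103; acc -> 103, shift -> 7
byte 1=0x87: payload=0x07=7, contrib = 7<<7 = 896; acc -> 999, shift -> 14
byte 2=0xE7: payload=0x67=103, contrib = 103<<14 = 1687552; acc -> 1688551, shift -> 21
byte 3=0x7E: payload=0x7E=126, contrib = 126<<21 = 264241152; acc -> 265929703, shift -> 28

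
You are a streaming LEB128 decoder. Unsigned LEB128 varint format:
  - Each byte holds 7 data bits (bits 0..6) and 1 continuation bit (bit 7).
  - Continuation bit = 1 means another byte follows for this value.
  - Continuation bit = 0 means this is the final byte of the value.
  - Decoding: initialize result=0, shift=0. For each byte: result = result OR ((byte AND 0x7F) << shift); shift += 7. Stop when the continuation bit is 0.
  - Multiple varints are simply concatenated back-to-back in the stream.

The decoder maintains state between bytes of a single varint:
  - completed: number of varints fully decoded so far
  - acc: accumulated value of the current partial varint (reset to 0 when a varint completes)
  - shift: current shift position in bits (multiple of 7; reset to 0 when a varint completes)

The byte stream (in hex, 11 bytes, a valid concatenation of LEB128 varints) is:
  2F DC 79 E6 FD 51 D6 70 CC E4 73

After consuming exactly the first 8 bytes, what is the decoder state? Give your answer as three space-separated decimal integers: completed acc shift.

Answer: 4 0 0

Derivation:
byte[0]=0x2F cont=0 payload=0x2F: varint #1 complete (value=47); reset -> completed=1 acc=0 shift=0
byte[1]=0xDC cont=1 payload=0x5C: acc |= 92<<0 -> completed=1 acc=92 shift=7
byte[2]=0x79 cont=0 payload=0x79: varint #2 complete (value=15580); reset -> completed=2 acc=0 shift=0
byte[3]=0xE6 cont=1 payload=0x66: acc |= 102<<0 -> completed=2 acc=102 shift=7
byte[4]=0xFD cont=1 payload=0x7D: acc |= 125<<7 -> completed=2 acc=16102 shift=14
byte[5]=0x51 cont=0 payload=0x51: varint #3 complete (value=1343206); reset -> completed=3 acc=0 shift=0
byte[6]=0xD6 cont=1 payload=0x56: acc |= 86<<0 -> completed=3 acc=86 shift=7
byte[7]=0x70 cont=0 payload=0x70: varint #4 complete (value=14422); reset -> completed=4 acc=0 shift=0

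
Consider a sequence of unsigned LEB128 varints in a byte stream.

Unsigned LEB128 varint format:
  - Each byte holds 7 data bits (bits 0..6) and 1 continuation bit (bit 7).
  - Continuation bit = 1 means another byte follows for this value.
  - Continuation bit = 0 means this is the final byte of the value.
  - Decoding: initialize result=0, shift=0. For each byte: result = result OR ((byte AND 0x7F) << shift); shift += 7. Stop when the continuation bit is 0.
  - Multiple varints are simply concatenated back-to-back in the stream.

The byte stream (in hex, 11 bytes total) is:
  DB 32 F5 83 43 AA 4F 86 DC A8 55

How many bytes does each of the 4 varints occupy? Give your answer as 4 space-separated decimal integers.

Answer: 2 3 2 4

Derivation:
  byte[0]=0xDB cont=1 payload=0x5B=91: acc |= 91<<0 -> acc=91 shift=7
  byte[1]=0x32 cont=0 payload=0x32=50: acc |= 50<<7 -> acc=6491 shift=14 [end]
Varint 1: bytes[0:2] = DB 32 -> value 6491 (2 byte(s))
  byte[2]=0xF5 cont=1 payload=0x75=117: acc |= 117<<0 -> acc=117 shift=7
  byte[3]=0x83 cont=1 payload=0x03=3: acc |= 3<<7 -> acc=501 shift=14
  byte[4]=0x43 cont=0 payload=0x43=67: acc |= 67<<14 -> acc=1098229 shift=21 [end]
Varint 2: bytes[2:5] = F5 83 43 -> value 1098229 (3 byte(s))
  byte[5]=0xAA cont=1 payload=0x2A=42: acc |= 42<<0 -> acc=42 shift=7
  byte[6]=0x4F cont=0 payload=0x4F=79: acc |= 79<<7 -> acc=10154 shift=14 [end]
Varint 3: bytes[5:7] = AA 4F -> value 10154 (2 byte(s))
  byte[7]=0x86 cont=1 payload=0x06=6: acc |= 6<<0 -> acc=6 shift=7
  byte[8]=0xDC cont=1 payload=0x5C=92: acc |= 92<<7 -> acc=11782 shift=14
  byte[9]=0xA8 cont=1 payload=0x28=40: acc |= 40<<14 -> acc=667142 shift=21
  byte[10]=0x55 cont=0 payload=0x55=85: acc |= 85<<21 -> acc=178925062 shift=28 [end]
Varint 4: bytes[7:11] = 86 DC A8 55 -> value 178925062 (4 byte(s))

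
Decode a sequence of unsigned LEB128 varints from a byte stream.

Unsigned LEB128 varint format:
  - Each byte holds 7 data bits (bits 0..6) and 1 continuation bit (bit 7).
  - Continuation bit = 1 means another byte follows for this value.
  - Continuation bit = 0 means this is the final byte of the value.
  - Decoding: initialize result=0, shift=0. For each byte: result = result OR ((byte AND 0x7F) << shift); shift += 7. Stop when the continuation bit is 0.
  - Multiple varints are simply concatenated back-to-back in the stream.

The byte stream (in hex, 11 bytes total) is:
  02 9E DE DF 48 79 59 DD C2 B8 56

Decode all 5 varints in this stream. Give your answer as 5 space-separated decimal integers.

Answer: 2 152563486 121 89 181281117

Derivation:
  byte[0]=0x02 cont=0 payload=0x02=2: acc |= 2<<0 -> acc=2 shift=7 [end]
Varint 1: bytes[0:1] = 02 -> value 2 (1 byte(s))
  byte[1]=0x9E cont=1 payload=0x1E=30: acc |= 30<<0 -> acc=30 shift=7
  byte[2]=0xDE cont=1 payload=0x5E=94: acc |= 94<<7 -> acc=12062 shift=14
  byte[3]=0xDF cont=1 payload=0x5F=95: acc |= 95<<14 -> acc=1568542 shift=21
  byte[4]=0x48 cont=0 payload=0x48=72: acc |= 72<<21 -> acc=152563486 shift=28 [end]
Varint 2: bytes[1:5] = 9E DE DF 48 -> value 152563486 (4 byte(s))
  byte[5]=0x79 cont=0 payload=0x79=121: acc |= 121<<0 -> acc=121 shift=7 [end]
Varint 3: bytes[5:6] = 79 -> value 121 (1 byte(s))
  byte[6]=0x59 cont=0 payload=0x59=89: acc |= 89<<0 -> acc=89 shift=7 [end]
Varint 4: bytes[6:7] = 59 -> value 89 (1 byte(s))
  byte[7]=0xDD cont=1 payload=0x5D=93: acc |= 93<<0 -> acc=93 shift=7
  byte[8]=0xC2 cont=1 payload=0x42=66: acc |= 66<<7 -> acc=8541 shift=14
  byte[9]=0xB8 cont=1 payload=0x38=56: acc |= 56<<14 -> acc=926045 shift=21
  byte[10]=0x56 cont=0 payload=0x56=86: acc |= 86<<21 -> acc=181281117 shift=28 [end]
Varint 5: bytes[7:11] = DD C2 B8 56 -> value 181281117 (4 byte(s))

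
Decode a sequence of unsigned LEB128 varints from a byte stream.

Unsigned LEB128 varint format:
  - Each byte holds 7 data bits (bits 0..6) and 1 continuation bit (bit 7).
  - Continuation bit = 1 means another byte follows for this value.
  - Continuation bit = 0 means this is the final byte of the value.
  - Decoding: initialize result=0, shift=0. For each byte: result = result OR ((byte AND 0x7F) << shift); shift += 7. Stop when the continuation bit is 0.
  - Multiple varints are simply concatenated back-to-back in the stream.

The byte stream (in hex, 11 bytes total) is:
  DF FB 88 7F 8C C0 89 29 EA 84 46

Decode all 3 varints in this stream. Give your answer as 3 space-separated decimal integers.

  byte[0]=0xDF cont=1 payload=0x5F=95: acc |= 95<<0 -> acc=95 shift=7
  byte[1]=0xFB cont=1 payload=0x7B=123: acc |= 123<<7 -> acc=15839 shift=14
  byte[2]=0x88 cont=1 payload=0x08=8: acc |= 8<<14 -> acc=146911 shift=21
  byte[3]=0x7F cont=0 payload=0x7F=127: acc |= 127<<21 -> acc=266485215 shift=28 [end]
Varint 1: bytes[0:4] = DF FB 88 7F -> value 266485215 (4 byte(s))
  byte[4]=0x8C cont=1 payload=0x0C=12: acc |= 12<<0 -> acc=12 shift=7
  byte[5]=0xC0 cont=1 payload=0x40=64: acc |= 64<<7 -> acc=8204 shift=14
  byte[6]=0x89 cont=1 payload=0x09=9: acc |= 9<<14 -> acc=155660 shift=21
  byte[7]=0x29 cont=0 payload=0x29=41: acc |= 41<<21 -> acc=86138892 shift=28 [end]
Varint 2: bytes[4:8] = 8C C0 89 29 -> value 86138892 (4 byte(s))
  byte[8]=0xEA cont=1 payload=0x6A=106: acc |= 106<<0 -> acc=106 shift=7
  byte[9]=0x84 cont=1 payload=0x04=4: acc |= 4<<7 -> acc=618 shift=14
  byte[10]=0x46 cont=0 payload=0x46=70: acc |= 70<<14 -> acc=1147498 shift=21 [end]
Varint 3: bytes[8:11] = EA 84 46 -> value 1147498 (3 byte(s))

Answer: 266485215 86138892 1147498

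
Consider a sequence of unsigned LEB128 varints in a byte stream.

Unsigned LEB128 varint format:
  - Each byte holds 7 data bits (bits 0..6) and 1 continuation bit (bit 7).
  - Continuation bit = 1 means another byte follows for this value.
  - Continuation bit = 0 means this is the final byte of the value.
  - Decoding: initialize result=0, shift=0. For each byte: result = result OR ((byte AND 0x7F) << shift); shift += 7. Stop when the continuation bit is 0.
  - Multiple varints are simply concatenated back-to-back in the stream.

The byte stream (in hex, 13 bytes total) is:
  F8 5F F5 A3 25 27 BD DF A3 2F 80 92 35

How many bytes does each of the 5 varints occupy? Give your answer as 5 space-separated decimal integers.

  byte[0]=0xF8 cont=1 payload=0x78=120: acc |= 120<<0 -> acc=120 shift=7
  byte[1]=0x5F cont=0 payload=0x5F=95: acc |= 95<<7 -> acc=12280 shift=14 [end]
Varint 1: bytes[0:2] = F8 5F -> value 12280 (2 byte(s))
  byte[2]=0xF5 cont=1 payload=0x75=117: acc |= 117<<0 -> acc=117 shift=7
  byte[3]=0xA3 cont=1 payload=0x23=35: acc |= 35<<7 -> acc=4597 shift=14
  byte[4]=0x25 cont=0 payload=0x25=37: acc |= 37<<14 -> acc=610805 shift=21 [end]
Varint 2: bytes[2:5] = F5 A3 25 -> value 610805 (3 byte(s))
  byte[5]=0x27 cont=0 payload=0x27=39: acc |= 39<<0 -> acc=39 shift=7 [end]
Varint 3: bytes[5:6] = 27 -> value 39 (1 byte(s))
  byte[6]=0xBD cont=1 payload=0x3D=61: acc |= 61<<0 -> acc=61 shift=7
  byte[7]=0xDF cont=1 payload=0x5F=95: acc |= 95<<7 -> acc=12221 shift=14
  byte[8]=0xA3 cont=1 payload=0x23=35: acc |= 35<<14 -> acc=585661 shift=21
  byte[9]=0x2F cont=0 payload=0x2F=47: acc |= 47<<21 -> acc=99151805 shift=28 [end]
Varint 4: bytes[6:10] = BD DF A3 2F -> value 99151805 (4 byte(s))
  byte[10]=0x80 cont=1 payload=0x00=0: acc |= 0<<0 -> acc=0 shift=7
  byte[11]=0x92 cont=1 payload=0x12=18: acc |= 18<<7 -> acc=2304 shift=14
  byte[12]=0x35 cont=0 payload=0x35=53: acc |= 53<<14 -> acc=870656 shift=21 [end]
Varint 5: bytes[10:13] = 80 92 35 -> value 870656 (3 byte(s))

Answer: 2 3 1 4 3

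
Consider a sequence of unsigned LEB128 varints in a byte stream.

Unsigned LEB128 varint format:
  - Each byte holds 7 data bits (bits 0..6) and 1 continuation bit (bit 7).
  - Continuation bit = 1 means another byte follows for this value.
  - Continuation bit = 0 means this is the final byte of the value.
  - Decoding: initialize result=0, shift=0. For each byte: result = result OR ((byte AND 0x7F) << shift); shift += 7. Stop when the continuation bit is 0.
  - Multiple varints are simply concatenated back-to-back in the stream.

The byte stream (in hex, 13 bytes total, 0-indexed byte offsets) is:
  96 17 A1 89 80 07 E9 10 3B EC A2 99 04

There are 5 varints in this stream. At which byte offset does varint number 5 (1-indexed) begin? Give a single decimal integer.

Answer: 9

Derivation:
  byte[0]=0x96 cont=1 payload=0x16=22: acc |= 22<<0 -> acc=22 shift=7
  byte[1]=0x17 cont=0 payload=0x17=23: acc |= 23<<7 -> acc=2966 shift=14 [end]
Varint 1: bytes[0:2] = 96 17 -> value 2966 (2 byte(s))
  byte[2]=0xA1 cont=1 payload=0x21=33: acc |= 33<<0 -> acc=33 shift=7
  byte[3]=0x89 cont=1 payload=0x09=9: acc |= 9<<7 -> acc=1185 shift=14
  byte[4]=0x80 cont=1 payload=0x00=0: acc |= 0<<14 -> acc=1185 shift=21
  byte[5]=0x07 cont=0 payload=0x07=7: acc |= 7<<21 -> acc=14681249 shift=28 [end]
Varint 2: bytes[2:6] = A1 89 80 07 -> value 14681249 (4 byte(s))
  byte[6]=0xE9 cont=1 payload=0x69=105: acc |= 105<<0 -> acc=105 shift=7
  byte[7]=0x10 cont=0 payload=0x10=16: acc |= 16<<7 -> acc=2153 shift=14 [end]
Varint 3: bytes[6:8] = E9 10 -> value 2153 (2 byte(s))
  byte[8]=0x3B cont=0 payload=0x3B=59: acc |= 59<<0 -> acc=59 shift=7 [end]
Varint 4: bytes[8:9] = 3B -> value 59 (1 byte(s))
  byte[9]=0xEC cont=1 payload=0x6C=108: acc |= 108<<0 -> acc=108 shift=7
  byte[10]=0xA2 cont=1 payload=0x22=34: acc |= 34<<7 -> acc=4460 shift=14
  byte[11]=0x99 cont=1 payload=0x19=25: acc |= 25<<14 -> acc=414060 shift=21
  byte[12]=0x04 cont=0 payload=0x04=4: acc |= 4<<21 -> acc=8802668 shift=28 [end]
Varint 5: bytes[9:13] = EC A2 99 04 -> value 8802668 (4 byte(s))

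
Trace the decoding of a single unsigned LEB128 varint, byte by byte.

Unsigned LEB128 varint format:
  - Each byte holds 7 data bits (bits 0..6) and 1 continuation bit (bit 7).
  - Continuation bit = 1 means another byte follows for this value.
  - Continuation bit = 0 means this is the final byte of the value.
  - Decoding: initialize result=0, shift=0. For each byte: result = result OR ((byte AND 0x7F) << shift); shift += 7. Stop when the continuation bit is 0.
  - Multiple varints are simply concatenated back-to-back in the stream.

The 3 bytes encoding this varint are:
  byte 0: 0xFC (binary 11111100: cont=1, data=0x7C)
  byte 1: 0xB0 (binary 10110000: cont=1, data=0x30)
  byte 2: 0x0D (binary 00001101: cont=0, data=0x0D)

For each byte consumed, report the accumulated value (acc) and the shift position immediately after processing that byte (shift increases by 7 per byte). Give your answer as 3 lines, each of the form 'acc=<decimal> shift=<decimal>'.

Answer: acc=124 shift=7
acc=6268 shift=14
acc=219260 shift=21

Derivation:
byte 0=0xFC: payload=0x7C=124, contrib = 124<<0 = 124; acc -> 124, shift -> 7
byte 1=0xB0: payload=0x30=48, contrib = 48<<7 = 6144; acc -> 6268, shift -> 14
byte 2=0x0D: payload=0x0D=13, contrib = 13<<14 = 212992; acc -> 219260, shift -> 21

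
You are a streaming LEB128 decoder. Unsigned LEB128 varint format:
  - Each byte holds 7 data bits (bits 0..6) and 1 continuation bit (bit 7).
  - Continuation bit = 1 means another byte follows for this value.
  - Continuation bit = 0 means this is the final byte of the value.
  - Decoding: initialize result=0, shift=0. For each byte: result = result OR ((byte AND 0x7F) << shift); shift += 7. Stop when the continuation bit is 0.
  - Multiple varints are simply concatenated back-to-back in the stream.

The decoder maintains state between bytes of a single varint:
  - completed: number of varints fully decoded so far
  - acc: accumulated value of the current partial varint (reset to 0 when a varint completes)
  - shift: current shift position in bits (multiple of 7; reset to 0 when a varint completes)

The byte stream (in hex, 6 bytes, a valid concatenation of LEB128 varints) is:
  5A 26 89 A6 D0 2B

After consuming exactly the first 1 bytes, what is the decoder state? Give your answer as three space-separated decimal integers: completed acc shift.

byte[0]=0x5A cont=0 payload=0x5A: varint #1 complete (value=90); reset -> completed=1 acc=0 shift=0

Answer: 1 0 0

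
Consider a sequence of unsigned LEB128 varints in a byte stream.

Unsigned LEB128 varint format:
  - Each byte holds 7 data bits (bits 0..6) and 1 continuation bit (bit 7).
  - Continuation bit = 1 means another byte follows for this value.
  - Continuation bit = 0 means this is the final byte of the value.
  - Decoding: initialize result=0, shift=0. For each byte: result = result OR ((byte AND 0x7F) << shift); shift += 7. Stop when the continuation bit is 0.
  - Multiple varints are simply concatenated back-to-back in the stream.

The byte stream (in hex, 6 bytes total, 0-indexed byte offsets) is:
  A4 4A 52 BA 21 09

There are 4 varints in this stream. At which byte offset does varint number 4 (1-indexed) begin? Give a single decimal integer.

Answer: 5

Derivation:
  byte[0]=0xA4 cont=1 payload=0x24=36: acc |= 36<<0 -> acc=36 shift=7
  byte[1]=0x4A cont=0 payload=0x4A=74: acc |= 74<<7 -> acc=9508 shift=14 [end]
Varint 1: bytes[0:2] = A4 4A -> value 9508 (2 byte(s))
  byte[2]=0x52 cont=0 payload=0x52=82: acc |= 82<<0 -> acc=82 shift=7 [end]
Varint 2: bytes[2:3] = 52 -> value 82 (1 byte(s))
  byte[3]=0xBA cont=1 payload=0x3A=58: acc |= 58<<0 -> acc=58 shift=7
  byte[4]=0x21 cont=0 payload=0x21=33: acc |= 33<<7 -> acc=4282 shift=14 [end]
Varint 3: bytes[3:5] = BA 21 -> value 4282 (2 byte(s))
  byte[5]=0x09 cont=0 payload=0x09=9: acc |= 9<<0 -> acc=9 shift=7 [end]
Varint 4: bytes[5:6] = 09 -> value 9 (1 byte(s))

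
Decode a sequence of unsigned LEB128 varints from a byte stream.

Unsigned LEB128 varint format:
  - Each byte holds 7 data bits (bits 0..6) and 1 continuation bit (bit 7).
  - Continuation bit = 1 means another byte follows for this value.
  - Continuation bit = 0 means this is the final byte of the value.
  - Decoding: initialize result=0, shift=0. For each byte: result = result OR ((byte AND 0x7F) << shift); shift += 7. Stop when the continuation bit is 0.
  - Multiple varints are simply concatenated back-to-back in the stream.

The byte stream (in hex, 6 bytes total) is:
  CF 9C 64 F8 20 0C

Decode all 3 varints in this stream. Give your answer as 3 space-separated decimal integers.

  byte[0]=0xCF cont=1 payload=0x4F=79: acc |= 79<<0 -> acc=79 shift=7
  byte[1]=0x9C cont=1 payload=0x1C=28: acc |= 28<<7 -> acc=3663 shift=14
  byte[2]=0x64 cont=0 payload=0x64=100: acc |= 100<<14 -> acc=1642063 shift=21 [end]
Varint 1: bytes[0:3] = CF 9C 64 -> value 1642063 (3 byte(s))
  byte[3]=0xF8 cont=1 payload=0x78=120: acc |= 120<<0 -> acc=120 shift=7
  byte[4]=0x20 cont=0 payload=0x20=32: acc |= 32<<7 -> acc=4216 shift=14 [end]
Varint 2: bytes[3:5] = F8 20 -> value 4216 (2 byte(s))
  byte[5]=0x0C cont=0 payload=0x0C=12: acc |= 12<<0 -> acc=12 shift=7 [end]
Varint 3: bytes[5:6] = 0C -> value 12 (1 byte(s))

Answer: 1642063 4216 12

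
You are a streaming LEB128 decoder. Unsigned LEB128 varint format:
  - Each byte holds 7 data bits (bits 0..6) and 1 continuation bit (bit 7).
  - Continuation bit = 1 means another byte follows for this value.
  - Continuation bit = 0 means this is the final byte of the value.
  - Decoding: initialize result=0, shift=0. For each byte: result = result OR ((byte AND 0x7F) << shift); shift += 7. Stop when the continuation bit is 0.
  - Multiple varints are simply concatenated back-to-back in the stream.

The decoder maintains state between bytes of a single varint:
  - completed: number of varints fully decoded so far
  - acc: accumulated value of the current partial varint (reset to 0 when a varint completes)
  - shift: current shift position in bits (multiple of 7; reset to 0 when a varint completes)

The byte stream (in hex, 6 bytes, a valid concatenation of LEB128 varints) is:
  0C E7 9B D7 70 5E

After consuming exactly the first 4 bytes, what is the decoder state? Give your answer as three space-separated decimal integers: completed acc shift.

Answer: 1 1428967 21

Derivation:
byte[0]=0x0C cont=0 payload=0x0C: varint #1 complete (value=12); reset -> completed=1 acc=0 shift=0
byte[1]=0xE7 cont=1 payload=0x67: acc |= 103<<0 -> completed=1 acc=103 shift=7
byte[2]=0x9B cont=1 payload=0x1B: acc |= 27<<7 -> completed=1 acc=3559 shift=14
byte[3]=0xD7 cont=1 payload=0x57: acc |= 87<<14 -> completed=1 acc=1428967 shift=21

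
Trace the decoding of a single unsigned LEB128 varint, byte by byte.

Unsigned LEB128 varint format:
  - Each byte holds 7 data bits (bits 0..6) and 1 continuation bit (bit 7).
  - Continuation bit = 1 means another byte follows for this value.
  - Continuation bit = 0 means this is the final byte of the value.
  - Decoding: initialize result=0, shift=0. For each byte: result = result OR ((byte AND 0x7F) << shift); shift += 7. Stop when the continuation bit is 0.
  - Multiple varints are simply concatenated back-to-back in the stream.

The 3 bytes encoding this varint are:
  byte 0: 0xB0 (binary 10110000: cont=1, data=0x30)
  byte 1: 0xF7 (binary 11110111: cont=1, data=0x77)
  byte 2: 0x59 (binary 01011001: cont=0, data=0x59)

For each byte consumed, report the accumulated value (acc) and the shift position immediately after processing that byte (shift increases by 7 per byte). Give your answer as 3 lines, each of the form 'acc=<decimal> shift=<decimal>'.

Answer: acc=48 shift=7
acc=15280 shift=14
acc=1473456 shift=21

Derivation:
byte 0=0xB0: payload=0x30=48, contrib = 48<<0 = 48; acc -> 48, shift -> 7
byte 1=0xF7: payload=0x77=119, contrib = 119<<7 = 15232; acc -> 15280, shift -> 14
byte 2=0x59: payload=0x59=89, contrib = 89<<14 = 1458176; acc -> 1473456, shift -> 21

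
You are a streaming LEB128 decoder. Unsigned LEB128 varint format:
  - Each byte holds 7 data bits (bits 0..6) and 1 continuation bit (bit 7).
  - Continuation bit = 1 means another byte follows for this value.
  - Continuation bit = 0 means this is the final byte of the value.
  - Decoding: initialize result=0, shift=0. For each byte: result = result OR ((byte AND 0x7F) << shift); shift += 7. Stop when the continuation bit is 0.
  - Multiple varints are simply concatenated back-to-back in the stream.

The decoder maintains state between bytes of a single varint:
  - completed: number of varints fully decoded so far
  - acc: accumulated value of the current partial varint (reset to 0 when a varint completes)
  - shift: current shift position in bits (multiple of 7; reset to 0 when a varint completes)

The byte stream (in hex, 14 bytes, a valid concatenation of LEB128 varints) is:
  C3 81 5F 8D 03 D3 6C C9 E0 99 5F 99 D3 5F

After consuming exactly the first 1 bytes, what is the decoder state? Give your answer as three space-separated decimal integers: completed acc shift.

Answer: 0 67 7

Derivation:
byte[0]=0xC3 cont=1 payload=0x43: acc |= 67<<0 -> completed=0 acc=67 shift=7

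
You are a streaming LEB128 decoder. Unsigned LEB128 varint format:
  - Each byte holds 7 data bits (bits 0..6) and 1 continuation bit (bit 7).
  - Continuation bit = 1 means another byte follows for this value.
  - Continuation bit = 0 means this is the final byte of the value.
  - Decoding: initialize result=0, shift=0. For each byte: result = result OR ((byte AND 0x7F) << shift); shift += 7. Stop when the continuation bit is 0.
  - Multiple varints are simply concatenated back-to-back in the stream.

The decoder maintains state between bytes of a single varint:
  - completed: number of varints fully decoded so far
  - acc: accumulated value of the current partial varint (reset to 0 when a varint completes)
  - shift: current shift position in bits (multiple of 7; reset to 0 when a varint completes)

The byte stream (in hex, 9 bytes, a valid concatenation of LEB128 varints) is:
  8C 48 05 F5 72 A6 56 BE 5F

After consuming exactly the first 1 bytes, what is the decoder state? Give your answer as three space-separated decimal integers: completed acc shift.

byte[0]=0x8C cont=1 payload=0x0C: acc |= 12<<0 -> completed=0 acc=12 shift=7

Answer: 0 12 7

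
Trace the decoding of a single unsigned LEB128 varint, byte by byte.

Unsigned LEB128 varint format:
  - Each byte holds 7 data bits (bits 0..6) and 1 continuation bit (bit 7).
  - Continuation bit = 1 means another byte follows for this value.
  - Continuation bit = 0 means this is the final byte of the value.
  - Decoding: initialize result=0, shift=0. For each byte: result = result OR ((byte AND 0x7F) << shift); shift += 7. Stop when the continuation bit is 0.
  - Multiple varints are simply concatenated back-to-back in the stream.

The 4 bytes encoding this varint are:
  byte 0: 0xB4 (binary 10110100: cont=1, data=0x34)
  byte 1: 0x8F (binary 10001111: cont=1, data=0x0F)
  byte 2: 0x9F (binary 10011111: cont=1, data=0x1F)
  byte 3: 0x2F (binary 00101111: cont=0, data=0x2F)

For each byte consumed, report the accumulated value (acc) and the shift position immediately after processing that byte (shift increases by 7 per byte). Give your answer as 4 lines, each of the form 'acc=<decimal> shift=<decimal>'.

Answer: acc=52 shift=7
acc=1972 shift=14
acc=509876 shift=21
acc=99076020 shift=28

Derivation:
byte 0=0xB4: payload=0x34=52, contrib = 52<<0 = 52; acc -> 52, shift -> 7
byte 1=0x8F: payload=0x0F=15, contrib = 15<<7 = 1920; acc -> 1972, shift -> 14
byte 2=0x9F: payload=0x1F=31, contrib = 31<<14 = 507904; acc -> 509876, shift -> 21
byte 3=0x2F: payload=0x2F=47, contrib = 47<<21 = 98566144; acc -> 99076020, shift -> 28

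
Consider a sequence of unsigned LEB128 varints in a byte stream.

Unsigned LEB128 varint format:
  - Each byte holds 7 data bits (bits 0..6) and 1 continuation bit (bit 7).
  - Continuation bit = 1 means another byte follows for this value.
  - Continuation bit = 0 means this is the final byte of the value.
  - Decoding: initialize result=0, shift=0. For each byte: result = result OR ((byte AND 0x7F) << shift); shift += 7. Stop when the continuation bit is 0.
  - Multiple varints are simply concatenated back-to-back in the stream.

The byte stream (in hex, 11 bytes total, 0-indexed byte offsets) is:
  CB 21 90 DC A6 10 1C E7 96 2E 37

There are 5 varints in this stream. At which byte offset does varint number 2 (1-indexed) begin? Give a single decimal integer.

Answer: 2

Derivation:
  byte[0]=0xCB cont=1 payload=0x4B=75: acc |= 75<<0 -> acc=75 shift=7
  byte[1]=0x21 cont=0 payload=0x21=33: acc |= 33<<7 -> acc=4299 shift=14 [end]
Varint 1: bytes[0:2] = CB 21 -> value 4299 (2 byte(s))
  byte[2]=0x90 cont=1 payload=0x10=16: acc |= 16<<0 -> acc=16 shift=7
  byte[3]=0xDC cont=1 payload=0x5C=92: acc |= 92<<7 -> acc=11792 shift=14
  byte[4]=0xA6 cont=1 payload=0x26=38: acc |= 38<<14 -> acc=634384 shift=21
  byte[5]=0x10 cont=0 payload=0x10=16: acc |= 16<<21 -> acc=34188816 shift=28 [end]
Varint 2: bytes[2:6] = 90 DC A6 10 -> value 34188816 (4 byte(s))
  byte[6]=0x1C cont=0 payload=0x1C=28: acc |= 28<<0 -> acc=28 shift=7 [end]
Varint 3: bytes[6:7] = 1C -> value 28 (1 byte(s))
  byte[7]=0xE7 cont=1 payload=0x67=103: acc |= 103<<0 -> acc=103 shift=7
  byte[8]=0x96 cont=1 payload=0x16=22: acc |= 22<<7 -> acc=2919 shift=14
  byte[9]=0x2E cont=0 payload=0x2E=46: acc |= 46<<14 -> acc=756583 shift=21 [end]
Varint 4: bytes[7:10] = E7 96 2E -> value 756583 (3 byte(s))
  byte[10]=0x37 cont=0 payload=0x37=55: acc |= 55<<0 -> acc=55 shift=7 [end]
Varint 5: bytes[10:11] = 37 -> value 55 (1 byte(s))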